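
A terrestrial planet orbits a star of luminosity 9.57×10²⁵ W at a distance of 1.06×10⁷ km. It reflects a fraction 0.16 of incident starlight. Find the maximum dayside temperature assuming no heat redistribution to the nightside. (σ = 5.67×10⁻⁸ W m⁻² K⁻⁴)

d = 1.06×10⁷ km = 1.06×10¹⁰ m.
Flux: S = L/(4πd²) = 9.57×10²⁵/(4π×(1.06×10¹⁰)²) = 6.78×10⁴ W m⁻².
With no redistribution each surface element balances locally: S(1−A) = σT⁴.
T = [6.78×10⁴ × 0.84 / 5.67×10⁻⁸]^(1/4) = (1.00×10¹²)^(1/4) = 1000 K.

T_ss ≈ 1000 K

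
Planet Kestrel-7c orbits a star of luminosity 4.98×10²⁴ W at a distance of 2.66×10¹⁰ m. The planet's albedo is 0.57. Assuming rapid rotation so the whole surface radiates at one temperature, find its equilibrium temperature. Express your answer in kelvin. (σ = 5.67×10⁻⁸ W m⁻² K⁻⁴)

Flux: S = L/(4πd²) = 4.98×10²⁴/(4π×(2.66×10¹⁰)²) = 560 W m⁻².
Energy balance: absorbed = emitted ⇒ πR²·S(1−A) = 4πR²·σT_eq⁴, so T_eq⁴ = S(1−A)/(4σ).
T_eq = [560 × 0.43 / (4 × 5.67×10⁻⁸)]^(1/4) = (1.06×10⁹)^(1/4) = 181 K.

T_eq ≈ 181 K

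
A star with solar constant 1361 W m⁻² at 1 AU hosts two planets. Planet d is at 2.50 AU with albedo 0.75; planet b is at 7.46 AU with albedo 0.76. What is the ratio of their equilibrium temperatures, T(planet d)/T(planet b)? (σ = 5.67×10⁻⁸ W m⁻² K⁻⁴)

T_eq = [S₀(1−A)/(4σd²)]^(1/4), so T ∝ (1−A)^(1/4) / √d.
T₁ = [1361×0.25/(4×5.67×10⁻⁸×2.50²)]^(1/4) = 124.47 K.
T₂ = [1361×0.24/(4×5.67×10⁻⁸×7.46²)]^(1/4) = 71.32 K.

T₁/T₂ ≈ 1.745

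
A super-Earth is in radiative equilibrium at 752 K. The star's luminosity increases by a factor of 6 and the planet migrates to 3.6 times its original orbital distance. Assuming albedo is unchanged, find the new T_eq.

T_eq ∝ L^(1/4) · d^(−1/2).
T′ = 752 × 6^(1/4) / 3.6^(1/2) = 620 K.

T_eq ≈ 620 K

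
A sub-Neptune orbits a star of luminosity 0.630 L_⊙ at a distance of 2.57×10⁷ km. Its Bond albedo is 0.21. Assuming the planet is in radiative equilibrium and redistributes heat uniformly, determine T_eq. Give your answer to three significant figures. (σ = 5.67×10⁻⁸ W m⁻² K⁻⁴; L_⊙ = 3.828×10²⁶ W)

T_eq ≈ 564 K

d = 2.57×10⁷ km = 2.57×10¹⁰ m.
L = 0.630 × 3.828×10²⁶ = 2.41×10²⁶ W.
Flux: S = L/(4πd²) = 2.41×10²⁶/(4π×(2.57×10¹⁰)²) = 2.91×10⁴ W m⁻².
Energy balance: absorbed = emitted ⇒ πR²·S(1−A) = 4πR²·σT_eq⁴, so T_eq⁴ = S(1−A)/(4σ).
T_eq = [2.91×10⁴ × 0.79 / (4 × 5.67×10⁻⁸)]^(1/4) = (1.01×10¹¹)^(1/4) = 564 K.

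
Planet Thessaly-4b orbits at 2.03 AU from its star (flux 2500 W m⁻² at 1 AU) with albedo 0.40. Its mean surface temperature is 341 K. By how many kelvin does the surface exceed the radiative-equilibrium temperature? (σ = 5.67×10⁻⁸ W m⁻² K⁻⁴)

S = 2500/2.03² = 606.7 W m⁻².
T_eq = [S(1−A)/(4σ)]^(1/4) = [606.7×0.60/(4×5.67×10⁻⁸)]^(1/4) = 200.2 K.
ΔT = T_surf − T_eq = 341 − 200.2.

ΔT ≈ 140.8 K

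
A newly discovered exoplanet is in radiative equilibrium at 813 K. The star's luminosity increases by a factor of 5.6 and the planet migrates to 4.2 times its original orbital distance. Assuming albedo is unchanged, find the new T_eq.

T_eq ≈ 610 K

T_eq ∝ L^(1/4) · d^(−1/2).
T′ = 813 × 5.6^(1/4) / 4.2^(1/2) = 610 K.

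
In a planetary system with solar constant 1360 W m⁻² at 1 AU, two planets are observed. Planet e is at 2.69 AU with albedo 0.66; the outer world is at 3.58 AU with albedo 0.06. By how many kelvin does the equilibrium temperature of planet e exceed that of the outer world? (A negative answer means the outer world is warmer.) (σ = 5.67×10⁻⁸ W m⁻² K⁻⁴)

T_eq = [S₀(1−A)/(4σd²)]^(1/4), so T ∝ (1−A)^(1/4) / √d.
T₁ = [1360×0.34/(4×5.67×10⁻⁸×2.69²)]^(1/4) = 129.56 K.
T₂ = [1360×0.94/(4×5.67×10⁻⁸×3.58²)]^(1/4) = 144.82 K.

ΔT ≈ -15.3 K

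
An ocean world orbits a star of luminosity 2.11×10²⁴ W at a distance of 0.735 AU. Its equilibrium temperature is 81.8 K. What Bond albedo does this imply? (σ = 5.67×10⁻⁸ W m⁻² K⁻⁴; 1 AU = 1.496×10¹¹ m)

d = 0.735 AU = 1.10×10¹¹ m.
Flux: S = L/(4πd²) = 2.11×10²⁴/(4π×(1.10×10¹¹)²) = 13.9 W m⁻².
From T_eq⁴ = S(1−A)/(4σ): 1−A = 4σT_eq⁴/S.
1−A = 4 × 5.67×10⁻⁸ × (81.8)⁴ / 13.9 = 0.731.

A ≈ 0.27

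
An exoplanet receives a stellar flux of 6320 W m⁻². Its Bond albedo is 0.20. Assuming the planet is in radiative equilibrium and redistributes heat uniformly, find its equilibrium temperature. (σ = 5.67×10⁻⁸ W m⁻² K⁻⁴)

Energy balance: absorbed = emitted ⇒ πR²·S(1−A) = 4πR²·σT_eq⁴, so T_eq⁴ = S(1−A)/(4σ).
T_eq = [6320 × 0.80 / (4 × 5.67×10⁻⁸)]^(1/4) = (2.23×10¹⁰)^(1/4) = 386 K.

T_eq ≈ 386 K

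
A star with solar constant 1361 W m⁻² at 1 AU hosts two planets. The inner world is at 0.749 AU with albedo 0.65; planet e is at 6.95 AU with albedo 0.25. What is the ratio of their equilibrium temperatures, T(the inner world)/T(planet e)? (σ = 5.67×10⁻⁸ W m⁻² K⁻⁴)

T₁/T₂ ≈ 2.518

T_eq = [S₀(1−A)/(4σd²)]^(1/4), so T ∝ (1−A)^(1/4) / √d.
T₁ = [1361×0.35/(4×5.67×10⁻⁸×0.749²)]^(1/4) = 247.36 K.
T₂ = [1361×0.75/(4×5.67×10⁻⁸×6.95²)]^(1/4) = 98.25 K.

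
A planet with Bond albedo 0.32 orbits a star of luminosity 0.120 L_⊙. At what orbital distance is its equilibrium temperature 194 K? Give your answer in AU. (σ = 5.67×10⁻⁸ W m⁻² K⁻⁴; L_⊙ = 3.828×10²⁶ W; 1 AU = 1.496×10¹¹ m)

d ≈ 0.588 AU

L = 0.120 × 3.828×10²⁶ = 4.59×10²⁵ W.
From T_eq⁴ = L(1−A)/(16πσd²): d = √[L(1−A)/(16πσT_eq⁴)].
d = √[4.59×10²⁵ × 0.68 / (16π × 5.67×10⁻⁸ × (194)⁴)] = 8.80×10¹⁰ m = 0.588 AU.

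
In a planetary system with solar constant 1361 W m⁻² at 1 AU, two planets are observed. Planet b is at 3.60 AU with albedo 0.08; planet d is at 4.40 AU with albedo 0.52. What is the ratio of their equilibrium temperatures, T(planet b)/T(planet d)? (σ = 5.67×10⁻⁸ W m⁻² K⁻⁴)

T₁/T₂ ≈ 1.301

T_eq = [S₀(1−A)/(4σd²)]^(1/4), so T ∝ (1−A)^(1/4) / √d.
T₁ = [1361×0.92/(4×5.67×10⁻⁸×3.60²)]^(1/4) = 143.66 K.
T₂ = [1361×0.48/(4×5.67×10⁻⁸×4.40²)]^(1/4) = 110.44 K.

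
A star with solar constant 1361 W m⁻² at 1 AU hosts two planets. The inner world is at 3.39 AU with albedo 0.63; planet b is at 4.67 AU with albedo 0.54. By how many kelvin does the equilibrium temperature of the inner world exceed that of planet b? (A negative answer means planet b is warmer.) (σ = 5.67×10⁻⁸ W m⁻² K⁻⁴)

ΔT ≈ 11.8 K

T_eq = [S₀(1−A)/(4σd²)]^(1/4), so T ∝ (1−A)^(1/4) / √d.
T₁ = [1361×0.37/(4×5.67×10⁻⁸×3.39²)]^(1/4) = 117.90 K.
T₂ = [1361×0.46/(4×5.67×10⁻⁸×4.67²)]^(1/4) = 106.07 K.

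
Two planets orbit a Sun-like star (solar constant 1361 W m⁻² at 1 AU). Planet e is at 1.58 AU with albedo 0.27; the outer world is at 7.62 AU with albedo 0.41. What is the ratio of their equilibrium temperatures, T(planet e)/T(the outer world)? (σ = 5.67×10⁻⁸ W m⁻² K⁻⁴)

T₁/T₂ ≈ 2.316

T_eq = [S₀(1−A)/(4σd²)]^(1/4), so T ∝ (1−A)^(1/4) / √d.
T₁ = [1361×0.73/(4×5.67×10⁻⁸×1.58²)]^(1/4) = 204.67 K.
T₂ = [1361×0.59/(4×5.67×10⁻⁸×7.62²)]^(1/4) = 88.37 K.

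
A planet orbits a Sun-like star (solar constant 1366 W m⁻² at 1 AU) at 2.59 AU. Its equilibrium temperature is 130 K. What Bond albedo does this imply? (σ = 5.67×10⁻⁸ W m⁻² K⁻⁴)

Flux at 2.59 AU: S = 1366/2.59² = 204 W m⁻².
From T_eq⁴ = S(1−A)/(4σ): 1−A = 4σT_eq⁴/S.
1−A = 4 × 5.67×10⁻⁸ × (130)⁴ / 204 = 0.318.

A ≈ 0.68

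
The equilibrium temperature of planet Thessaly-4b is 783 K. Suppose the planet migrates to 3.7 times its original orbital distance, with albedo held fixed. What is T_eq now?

T_eq ∝ L^(1/4) · d^(−1/2).
T′ = 783 / 3.7^(1/2) = 407 K.

T_eq ≈ 407 K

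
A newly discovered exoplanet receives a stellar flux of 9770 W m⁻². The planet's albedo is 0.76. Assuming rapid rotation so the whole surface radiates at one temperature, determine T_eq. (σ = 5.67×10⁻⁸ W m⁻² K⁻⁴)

T_eq ≈ 319 K

Energy balance: absorbed = emitted ⇒ πR²·S(1−A) = 4πR²·σT_eq⁴, so T_eq⁴ = S(1−A)/(4σ).
T_eq = [9770 × 0.24 / (4 × 5.67×10⁻⁸)]^(1/4) = (1.03×10¹⁰)^(1/4) = 319 K.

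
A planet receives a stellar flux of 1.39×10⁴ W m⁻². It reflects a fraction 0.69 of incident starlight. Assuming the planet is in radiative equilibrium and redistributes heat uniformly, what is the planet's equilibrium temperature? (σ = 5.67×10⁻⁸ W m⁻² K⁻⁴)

Energy balance: absorbed = emitted ⇒ πR²·S(1−A) = 4πR²·σT_eq⁴, so T_eq⁴ = S(1−A)/(4σ).
T_eq = [1.39×10⁴ × 0.31 / (4 × 5.67×10⁻⁸)]^(1/4) = (1.90×10¹⁰)^(1/4) = 371 K.

T_eq ≈ 371 K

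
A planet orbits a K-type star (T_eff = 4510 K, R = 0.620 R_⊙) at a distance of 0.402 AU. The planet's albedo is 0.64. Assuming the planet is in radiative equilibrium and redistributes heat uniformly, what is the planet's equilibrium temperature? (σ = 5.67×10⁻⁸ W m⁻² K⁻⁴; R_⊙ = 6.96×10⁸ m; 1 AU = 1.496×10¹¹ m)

R_⋆ = 0.620 × 6.96×10⁸ = 4.32×10⁸ m.
d = 0.402 AU = 6.01×10¹⁰ m.
L = 4πR_⋆²σT_⋆⁴ = 4π(4.32×10⁸)² × 5.67×10⁻⁸ × (4510)⁴ = 5.49×10²⁵ W.
S = L/(4πd²) = 1210 W m⁻².
Energy balance: absorbed = emitted ⇒ πR²·S(1−A) = 4πR²·σT_eq⁴, so T_eq⁴ = S(1−A)/(4σ).
T_eq = [1210 × 0.36 / (4 × 5.67×10⁻⁸)]^(1/4) = (1.92×10⁹)^(1/4) = 209 K.

T_eq ≈ 209 K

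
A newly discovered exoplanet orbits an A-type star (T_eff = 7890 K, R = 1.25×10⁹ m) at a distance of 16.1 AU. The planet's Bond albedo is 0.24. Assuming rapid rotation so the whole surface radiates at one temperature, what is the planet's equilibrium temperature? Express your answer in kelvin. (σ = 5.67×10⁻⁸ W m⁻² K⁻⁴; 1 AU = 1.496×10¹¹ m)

d = 16.1 AU = 2.41×10¹² m.
L = 4πR_⋆²σT_⋆⁴ = 4π(1.25×10⁹)² × 5.67×10⁻⁸ × (7890)⁴ = 4.31×10²⁷ W.
S = L/(4πd²) = 59.2 W m⁻².
Energy balance: absorbed = emitted ⇒ πR²·S(1−A) = 4πR²·σT_eq⁴, so T_eq⁴ = S(1−A)/(4σ).
T_eq = [59.2 × 0.76 / (4 × 5.67×10⁻⁸)]^(1/4) = (1.98×10⁸)^(1/4) = 119 K.

T_eq ≈ 119 K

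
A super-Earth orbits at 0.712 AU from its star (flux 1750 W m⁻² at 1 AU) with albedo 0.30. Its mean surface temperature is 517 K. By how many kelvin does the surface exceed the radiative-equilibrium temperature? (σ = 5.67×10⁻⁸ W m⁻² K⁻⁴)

S = 1750/0.712² = 3452 W m⁻².
T_eq = [S(1−A)/(4σ)]^(1/4) = [3452×0.70/(4×5.67×10⁻⁸)]^(1/4) = 321.3 K.
ΔT = T_surf − T_eq = 517 − 321.3.

ΔT ≈ 195.7 K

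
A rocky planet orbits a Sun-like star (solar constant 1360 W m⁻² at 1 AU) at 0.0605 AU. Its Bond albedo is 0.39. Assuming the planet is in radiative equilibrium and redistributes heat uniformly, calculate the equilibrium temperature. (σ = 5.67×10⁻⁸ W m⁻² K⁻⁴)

T_eq ≈ 1000 K

Flux at 0.0605 AU: S = 1360/0.0605² = 3.72×10⁵ W m⁻².
Energy balance: absorbed = emitted ⇒ πR²·S(1−A) = 4πR²·σT_eq⁴, so T_eq⁴ = S(1−A)/(4σ).
T_eq = [3.72×10⁵ × 0.61 / (4 × 5.67×10⁻⁸)]^(1/4) = (9.99×10¹¹)^(1/4) = 1000 K.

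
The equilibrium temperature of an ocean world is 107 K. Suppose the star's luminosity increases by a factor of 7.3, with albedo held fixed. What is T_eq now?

T_eq ∝ L^(1/4) · d^(−1/2).
T′ = 107 × 7.3^(1/4) = 176 K.

T_eq ≈ 176 K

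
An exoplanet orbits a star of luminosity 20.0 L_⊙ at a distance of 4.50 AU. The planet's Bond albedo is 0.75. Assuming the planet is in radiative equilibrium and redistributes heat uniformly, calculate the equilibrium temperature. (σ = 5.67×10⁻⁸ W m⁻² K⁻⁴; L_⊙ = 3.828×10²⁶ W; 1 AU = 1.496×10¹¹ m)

T_eq ≈ 196 K

d = 4.50 AU = 6.73×10¹¹ m.
L = 20.0 × 3.828×10²⁶ = 7.66×10²⁷ W.
Flux: S = L/(4πd²) = 7.66×10²⁷/(4π×(6.73×10¹¹)²) = 1340 W m⁻².
Energy balance: absorbed = emitted ⇒ πR²·S(1−A) = 4πR²·σT_eq⁴, so T_eq⁴ = S(1−A)/(4σ).
T_eq = [1340 × 0.25 / (4 × 5.67×10⁻⁸)]^(1/4) = (1.48×10⁹)^(1/4) = 196 K.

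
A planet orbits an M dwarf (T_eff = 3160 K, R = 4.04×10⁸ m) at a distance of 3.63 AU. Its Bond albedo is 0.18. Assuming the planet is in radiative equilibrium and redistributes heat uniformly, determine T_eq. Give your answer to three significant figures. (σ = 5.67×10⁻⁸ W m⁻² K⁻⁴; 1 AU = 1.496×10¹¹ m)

d = 3.63 AU = 5.43×10¹¹ m.
L = 4πR_⋆²σT_⋆⁴ = 4π(4.04×10⁸)² × 5.67×10⁻⁸ × (3160)⁴ = 1.16×10²⁵ W.
S = L/(4πd²) = 3.13 W m⁻².
Energy balance: absorbed = emitted ⇒ πR²·S(1−A) = 4πR²·σT_eq⁴, so T_eq⁴ = S(1−A)/(4σ).
T_eq = [3.13 × 0.82 / (4 × 5.67×10⁻⁸)]^(1/4) = (1.13×10⁷)^(1/4) = 58.0 K.

T_eq ≈ 58.0 K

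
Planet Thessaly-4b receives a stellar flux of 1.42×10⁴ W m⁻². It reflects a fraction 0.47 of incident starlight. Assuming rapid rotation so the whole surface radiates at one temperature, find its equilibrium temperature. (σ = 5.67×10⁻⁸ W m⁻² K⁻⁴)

Energy balance: absorbed = emitted ⇒ πR²·S(1−A) = 4πR²·σT_eq⁴, so T_eq⁴ = S(1−A)/(4σ).
T_eq = [1.42×10⁴ × 0.53 / (4 × 5.67×10⁻⁸)]^(1/4) = (3.32×10¹⁰)^(1/4) = 427 K.

T_eq ≈ 427 K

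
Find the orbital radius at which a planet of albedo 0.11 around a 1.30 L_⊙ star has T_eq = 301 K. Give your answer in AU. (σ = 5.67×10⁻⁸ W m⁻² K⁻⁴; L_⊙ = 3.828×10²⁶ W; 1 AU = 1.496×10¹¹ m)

L = 1.30 × 3.828×10²⁶ = 4.98×10²⁶ W.
From T_eq⁴ = L(1−A)/(16πσd²): d = √[L(1−A)/(16πσT_eq⁴)].
d = √[4.98×10²⁶ × 0.89 / (16π × 5.67×10⁻⁸ × (301)⁴)] = 1.38×10¹¹ m = 0.920 AU.

d ≈ 0.920 AU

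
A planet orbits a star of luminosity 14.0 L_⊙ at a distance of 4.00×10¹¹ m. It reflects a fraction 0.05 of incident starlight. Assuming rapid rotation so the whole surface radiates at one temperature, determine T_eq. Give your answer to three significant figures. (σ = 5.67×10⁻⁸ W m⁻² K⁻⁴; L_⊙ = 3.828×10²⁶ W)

L = 14.0 × 3.828×10²⁶ = 5.36×10²⁷ W.
Flux: S = L/(4πd²) = 5.36×10²⁷/(4π×(4.00×10¹¹)²) = 2670 W m⁻².
Energy balance: absorbed = emitted ⇒ πR²·S(1−A) = 4πR²·σT_eq⁴, so T_eq⁴ = S(1−A)/(4σ).
T_eq = [2670 × 0.95 / (4 × 5.67×10⁻⁸)]^(1/4) = (1.12×10¹⁰)^(1/4) = 325 K.

T_eq ≈ 325 K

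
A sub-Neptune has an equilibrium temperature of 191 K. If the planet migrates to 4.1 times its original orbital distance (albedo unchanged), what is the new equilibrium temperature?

T_eq ≈ 94.3 K

T_eq ∝ L^(1/4) · d^(−1/2).
T′ = 191 / 4.1^(1/2) = 94.3 K.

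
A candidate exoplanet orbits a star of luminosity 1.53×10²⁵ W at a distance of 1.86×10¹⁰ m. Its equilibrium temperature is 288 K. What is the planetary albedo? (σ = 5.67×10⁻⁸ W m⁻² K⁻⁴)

A ≈ 0.56

Flux: S = L/(4πd²) = 1.53×10²⁵/(4π×(1.86×10¹⁰)²) = 3520 W m⁻².
From T_eq⁴ = S(1−A)/(4σ): 1−A = 4σT_eq⁴/S.
1−A = 4 × 5.67×10⁻⁸ × (288)⁴ / 3520 = 0.443.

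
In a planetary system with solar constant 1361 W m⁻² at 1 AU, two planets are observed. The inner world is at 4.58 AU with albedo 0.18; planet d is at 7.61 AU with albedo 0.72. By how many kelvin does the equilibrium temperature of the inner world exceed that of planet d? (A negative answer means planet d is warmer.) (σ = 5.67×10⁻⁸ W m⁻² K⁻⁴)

ΔT ≈ 50.4 K

T_eq = [S₀(1−A)/(4σd²)]^(1/4), so T ∝ (1−A)^(1/4) / √d.
T₁ = [1361×0.82/(4×5.67×10⁻⁸×4.58²)]^(1/4) = 123.76 K.
T₂ = [1361×0.28/(4×5.67×10⁻⁸×7.61²)]^(1/4) = 73.39 K.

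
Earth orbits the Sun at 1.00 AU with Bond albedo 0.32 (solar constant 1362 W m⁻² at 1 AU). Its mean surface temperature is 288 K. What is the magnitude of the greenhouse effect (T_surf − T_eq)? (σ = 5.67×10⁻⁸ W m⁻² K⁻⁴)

ΔT ≈ 35.2 K

S = 1362/1.00² = 1362 W m⁻².
T_eq = [S(1−A)/(4σ)]^(1/4) = [1362×0.68/(4×5.67×10⁻⁸)]^(1/4) = 252.8 K.
ΔT = T_surf − T_eq = 288 − 252.8.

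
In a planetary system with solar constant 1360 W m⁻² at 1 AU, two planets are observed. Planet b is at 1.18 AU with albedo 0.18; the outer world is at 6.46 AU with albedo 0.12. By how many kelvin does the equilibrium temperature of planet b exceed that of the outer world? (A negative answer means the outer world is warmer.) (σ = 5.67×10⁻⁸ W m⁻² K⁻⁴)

T_eq = [S₀(1−A)/(4σd²)]^(1/4), so T ∝ (1−A)^(1/4) / √d.
T₁ = [1360×0.82/(4×5.67×10⁻⁸×1.18²)]^(1/4) = 243.77 K.
T₂ = [1360×0.88/(4×5.67×10⁻⁸×6.46²)]^(1/4) = 106.04 K.

ΔT ≈ 137.7 K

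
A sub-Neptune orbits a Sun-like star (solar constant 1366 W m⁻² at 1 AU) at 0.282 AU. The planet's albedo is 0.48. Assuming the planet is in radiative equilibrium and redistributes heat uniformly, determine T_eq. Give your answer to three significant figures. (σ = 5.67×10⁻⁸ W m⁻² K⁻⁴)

Flux at 0.282 AU: S = 1366/0.282² = 1.72×10⁴ W m⁻².
Energy balance: absorbed = emitted ⇒ πR²·S(1−A) = 4πR²·σT_eq⁴, so T_eq⁴ = S(1−A)/(4σ).
T_eq = [1.72×10⁴ × 0.52 / (4 × 5.67×10⁻⁸)]^(1/4) = (3.94×10¹⁰)^(1/4) = 445 K.

T_eq ≈ 445 K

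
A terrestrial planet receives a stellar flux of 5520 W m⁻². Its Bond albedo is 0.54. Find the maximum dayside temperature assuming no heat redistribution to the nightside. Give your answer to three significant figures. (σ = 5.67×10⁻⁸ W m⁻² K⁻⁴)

T_ss ≈ 460 K

With no redistribution each surface element balances locally: S(1−A) = σT⁴.
T = [5520 × 0.46 / 5.67×10⁻⁸]^(1/4) = (4.48×10¹⁰)^(1/4) = 460 K.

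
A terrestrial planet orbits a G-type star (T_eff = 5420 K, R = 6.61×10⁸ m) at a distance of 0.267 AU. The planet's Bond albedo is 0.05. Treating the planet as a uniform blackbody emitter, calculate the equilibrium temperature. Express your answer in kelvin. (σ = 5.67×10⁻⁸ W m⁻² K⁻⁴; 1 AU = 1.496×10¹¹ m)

T_eq ≈ 487 K

d = 0.267 AU = 3.99×10¹⁰ m.
L = 4πR_⋆²σT_⋆⁴ = 4π(6.61×10⁸)² × 5.67×10⁻⁸ × (5420)⁴ = 2.69×10²⁶ W.
S = L/(4πd²) = 1.34×10⁴ W m⁻².
Energy balance: absorbed = emitted ⇒ πR²·S(1−A) = 4πR²·σT_eq⁴, so T_eq⁴ = S(1−A)/(4σ).
T_eq = [1.34×10⁴ × 0.95 / (4 × 5.67×10⁻⁸)]^(1/4) = (5.61×10¹⁰)^(1/4) = 487 K.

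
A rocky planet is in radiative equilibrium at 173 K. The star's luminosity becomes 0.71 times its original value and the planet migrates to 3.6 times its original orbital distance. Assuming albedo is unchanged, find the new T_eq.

T_eq ≈ 83.7 K

T_eq ∝ L^(1/4) · d^(−1/2).
T′ = 173 × 0.71^(1/4) / 3.6^(1/2) = 83.7 K.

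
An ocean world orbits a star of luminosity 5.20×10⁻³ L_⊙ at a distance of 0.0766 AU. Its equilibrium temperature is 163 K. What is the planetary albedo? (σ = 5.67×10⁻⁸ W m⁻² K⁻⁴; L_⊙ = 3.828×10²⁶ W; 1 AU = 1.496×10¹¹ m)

d = 0.0766 AU = 1.15×10¹⁰ m.
L = 5.20×10⁻³ × 3.828×10²⁶ = 1.99×10²⁴ W.
Flux: S = L/(4πd²) = 1.99×10²⁴/(4π×(1.15×10¹⁰)²) = 1210 W m⁻².
From T_eq⁴ = S(1−A)/(4σ): 1−A = 4σT_eq⁴/S.
1−A = 4 × 5.67×10⁻⁸ × (163)⁴ / 1210 = 0.133.

A ≈ 0.87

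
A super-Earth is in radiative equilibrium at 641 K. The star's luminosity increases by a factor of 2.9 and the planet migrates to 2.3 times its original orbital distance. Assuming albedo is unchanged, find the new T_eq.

T_eq ≈ 552 K

T_eq ∝ L^(1/4) · d^(−1/2).
T′ = 641 × 2.9^(1/4) / 2.3^(1/2) = 552 K.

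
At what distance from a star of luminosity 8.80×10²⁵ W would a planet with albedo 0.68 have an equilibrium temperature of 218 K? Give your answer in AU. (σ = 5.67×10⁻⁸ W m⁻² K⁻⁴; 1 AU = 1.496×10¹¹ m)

d ≈ 0.442 AU

From T_eq⁴ = L(1−A)/(16πσd²): d = √[L(1−A)/(16πσT_eq⁴)].
d = √[8.80×10²⁵ × 0.32 / (16π × 5.67×10⁻⁸ × (218)⁴)] = 6.61×10¹⁰ m = 0.442 AU.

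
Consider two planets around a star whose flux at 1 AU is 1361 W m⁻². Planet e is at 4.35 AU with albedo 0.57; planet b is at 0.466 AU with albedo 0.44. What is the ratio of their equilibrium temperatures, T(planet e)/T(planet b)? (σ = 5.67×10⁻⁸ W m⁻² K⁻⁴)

T₁/T₂ ≈ 0.306

T_eq = [S₀(1−A)/(4σd²)]^(1/4), so T ∝ (1−A)^(1/4) / √d.
T₁ = [1361×0.43/(4×5.67×10⁻⁸×4.35²)]^(1/4) = 108.06 K.
T₂ = [1361×0.56/(4×5.67×10⁻⁸×0.466²)]^(1/4) = 352.70 K.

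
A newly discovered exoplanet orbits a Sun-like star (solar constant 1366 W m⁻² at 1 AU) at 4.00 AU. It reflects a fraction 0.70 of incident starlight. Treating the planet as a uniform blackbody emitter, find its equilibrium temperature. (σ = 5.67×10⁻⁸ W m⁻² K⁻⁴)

T_eq ≈ 103 K

Flux at 4.00 AU: S = 1366/4.00² = 85.4 W m⁻².
Energy balance: absorbed = emitted ⇒ πR²·S(1−A) = 4πR²·σT_eq⁴, so T_eq⁴ = S(1−A)/(4σ).
T_eq = [85.4 × 0.30 / (4 × 5.67×10⁻⁸)]^(1/4) = (1.13×10⁸)^(1/4) = 103 K.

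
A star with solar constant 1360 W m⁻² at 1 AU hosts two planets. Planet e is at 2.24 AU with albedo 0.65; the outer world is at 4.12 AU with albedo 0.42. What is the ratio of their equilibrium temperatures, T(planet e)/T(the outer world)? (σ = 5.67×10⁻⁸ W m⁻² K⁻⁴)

T₁/T₂ ≈ 1.195

T_eq = [S₀(1−A)/(4σd²)]^(1/4), so T ∝ (1−A)^(1/4) / √d.
T₁ = [1360×0.35/(4×5.67×10⁻⁸×2.24²)]^(1/4) = 143.01 K.
T₂ = [1360×0.58/(4×5.67×10⁻⁸×4.12²)]^(1/4) = 119.64 K.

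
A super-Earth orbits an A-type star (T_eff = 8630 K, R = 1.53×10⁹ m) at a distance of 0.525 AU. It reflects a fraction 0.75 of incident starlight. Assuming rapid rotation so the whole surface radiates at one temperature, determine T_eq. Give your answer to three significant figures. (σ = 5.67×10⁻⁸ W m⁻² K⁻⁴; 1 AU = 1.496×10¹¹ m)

d = 0.525 AU = 7.85×10¹⁰ m.
L = 4πR_⋆²σT_⋆⁴ = 4π(1.53×10⁹)² × 5.67×10⁻⁸ × (8630)⁴ = 9.25×10²⁷ W.
S = L/(4πd²) = 1.19×10⁵ W m⁻².
Energy balance: absorbed = emitted ⇒ πR²·S(1−A) = 4πR²·σT_eq⁴, so T_eq⁴ = S(1−A)/(4σ).
T_eq = [1.19×10⁵ × 0.25 / (4 × 5.67×10⁻⁸)]^(1/4) = (1.32×10¹¹)^(1/4) = 602 K.

T_eq ≈ 602 K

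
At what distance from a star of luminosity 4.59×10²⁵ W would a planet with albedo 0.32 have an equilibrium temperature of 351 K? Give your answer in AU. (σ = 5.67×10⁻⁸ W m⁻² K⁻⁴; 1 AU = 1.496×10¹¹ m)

d ≈ 0.180 AU

From T_eq⁴ = L(1−A)/(16πσd²): d = √[L(1−A)/(16πσT_eq⁴)].
d = √[4.59×10²⁵ × 0.68 / (16π × 5.67×10⁻⁸ × (351)⁴)] = 2.69×10¹⁰ m = 0.180 AU.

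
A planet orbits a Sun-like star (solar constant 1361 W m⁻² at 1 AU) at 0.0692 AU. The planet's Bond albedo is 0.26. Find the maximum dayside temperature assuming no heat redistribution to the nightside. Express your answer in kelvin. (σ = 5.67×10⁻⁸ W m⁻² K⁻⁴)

Flux at 0.0692 AU: S = 1361/0.0692² = 2.84×10⁵ W m⁻².
With no redistribution each surface element balances locally: S(1−A) = σT⁴.
T = [2.84×10⁵ × 0.74 / 5.67×10⁻⁸]^(1/4) = (3.71×10¹²)^(1/4) = 1390 K.

T_ss ≈ 1390 K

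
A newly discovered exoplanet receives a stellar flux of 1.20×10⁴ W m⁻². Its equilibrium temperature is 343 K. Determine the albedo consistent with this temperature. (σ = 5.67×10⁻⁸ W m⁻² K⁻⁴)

A ≈ 0.74

From T_eq⁴ = S(1−A)/(4σ): 1−A = 4σT_eq⁴/S.
1−A = 4 × 5.67×10⁻⁸ × (343)⁴ / 1.20×10⁴ = 0.262.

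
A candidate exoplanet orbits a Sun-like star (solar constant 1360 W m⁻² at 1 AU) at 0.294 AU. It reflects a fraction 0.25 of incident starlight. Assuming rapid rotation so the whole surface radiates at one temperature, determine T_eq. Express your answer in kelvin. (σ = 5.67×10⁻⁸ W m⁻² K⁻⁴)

T_eq ≈ 478 K

Flux at 0.294 AU: S = 1360/0.294² = 1.57×10⁴ W m⁻².
Energy balance: absorbed = emitted ⇒ πR²·S(1−A) = 4πR²·σT_eq⁴, so T_eq⁴ = S(1−A)/(4σ).
T_eq = [1.57×10⁴ × 0.75 / (4 × 5.67×10⁻⁸)]^(1/4) = (5.20×10¹⁰)^(1/4) = 478 K.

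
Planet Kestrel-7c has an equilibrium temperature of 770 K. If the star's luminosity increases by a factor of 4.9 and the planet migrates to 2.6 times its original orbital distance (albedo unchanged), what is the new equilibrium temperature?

T_eq ∝ L^(1/4) · d^(−1/2).
T′ = 770 × 4.9^(1/4) / 2.6^(1/2) = 710 K.

T_eq ≈ 710 K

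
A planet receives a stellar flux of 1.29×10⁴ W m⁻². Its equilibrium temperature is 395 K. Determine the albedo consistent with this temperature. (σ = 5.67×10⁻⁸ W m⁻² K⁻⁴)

From T_eq⁴ = S(1−A)/(4σ): 1−A = 4σT_eq⁴/S.
1−A = 4 × 5.67×10⁻⁸ × (395)⁴ / 1.29×10⁴ = 0.428.

A ≈ 0.57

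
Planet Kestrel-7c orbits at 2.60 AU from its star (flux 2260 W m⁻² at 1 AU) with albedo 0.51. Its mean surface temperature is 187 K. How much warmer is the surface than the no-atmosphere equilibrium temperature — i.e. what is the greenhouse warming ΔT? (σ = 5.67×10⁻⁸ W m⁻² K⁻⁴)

S = 2260/2.60² = 334.3 W m⁻².
T_eq = [S(1−A)/(4σ)]^(1/4) = [334.3×0.49/(4×5.67×10⁻⁸)]^(1/4) = 163.9 K.
ΔT = T_surf − T_eq = 187 − 163.9.

ΔT ≈ 23.1 K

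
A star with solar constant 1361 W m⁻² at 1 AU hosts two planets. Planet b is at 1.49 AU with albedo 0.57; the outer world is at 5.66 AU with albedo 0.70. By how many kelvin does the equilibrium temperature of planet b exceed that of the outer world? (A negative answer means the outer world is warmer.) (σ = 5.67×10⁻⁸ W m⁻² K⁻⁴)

T_eq = [S₀(1−A)/(4σd²)]^(1/4), so T ∝ (1−A)^(1/4) / √d.
T₁ = [1361×0.43/(4×5.67×10⁻⁸×1.49²)]^(1/4) = 184.64 K.
T₂ = [1361×0.30/(4×5.67×10⁻⁸×5.66²)]^(1/4) = 86.58 K.

ΔT ≈ 98.1 K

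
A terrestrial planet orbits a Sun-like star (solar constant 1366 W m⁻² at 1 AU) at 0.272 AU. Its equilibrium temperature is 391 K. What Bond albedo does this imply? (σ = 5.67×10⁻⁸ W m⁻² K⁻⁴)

Flux at 0.272 AU: S = 1366/0.272² = 1.85×10⁴ W m⁻².
From T_eq⁴ = S(1−A)/(4σ): 1−A = 4σT_eq⁴/S.
1−A = 4 × 5.67×10⁻⁸ × (391)⁴ / 1.85×10⁴ = 0.287.

A ≈ 0.71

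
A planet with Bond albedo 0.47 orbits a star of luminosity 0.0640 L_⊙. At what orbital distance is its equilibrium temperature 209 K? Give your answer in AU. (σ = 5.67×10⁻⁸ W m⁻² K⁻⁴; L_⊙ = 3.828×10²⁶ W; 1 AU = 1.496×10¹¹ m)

L = 0.0640 × 3.828×10²⁶ = 2.45×10²⁵ W.
From T_eq⁴ = L(1−A)/(16πσd²): d = √[L(1−A)/(16πσT_eq⁴)].
d = √[2.45×10²⁵ × 0.53 / (16π × 5.67×10⁻⁸ × (209)⁴)] = 4.89×10¹⁰ m = 0.327 AU.

d ≈ 0.327 AU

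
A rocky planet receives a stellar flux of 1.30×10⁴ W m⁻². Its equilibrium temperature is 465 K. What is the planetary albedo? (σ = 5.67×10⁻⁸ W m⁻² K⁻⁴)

A ≈ 0.18

From T_eq⁴ = S(1−A)/(4σ): 1−A = 4σT_eq⁴/S.
1−A = 4 × 5.67×10⁻⁸ × (465)⁴ / 1.30×10⁴ = 0.816.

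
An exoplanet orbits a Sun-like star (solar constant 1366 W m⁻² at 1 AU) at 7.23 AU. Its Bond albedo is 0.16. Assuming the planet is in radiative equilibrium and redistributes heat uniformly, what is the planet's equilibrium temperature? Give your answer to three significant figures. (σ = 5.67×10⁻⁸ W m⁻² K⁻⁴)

T_eq ≈ 99.2 K

Flux at 7.23 AU: S = 1366/7.23² = 26.1 W m⁻².
Energy balance: absorbed = emitted ⇒ πR²·S(1−A) = 4πR²·σT_eq⁴, so T_eq⁴ = S(1−A)/(4σ).
T_eq = [26.1 × 0.84 / (4 × 5.67×10⁻⁸)]^(1/4) = (9.68×10⁷)^(1/4) = 99.2 K.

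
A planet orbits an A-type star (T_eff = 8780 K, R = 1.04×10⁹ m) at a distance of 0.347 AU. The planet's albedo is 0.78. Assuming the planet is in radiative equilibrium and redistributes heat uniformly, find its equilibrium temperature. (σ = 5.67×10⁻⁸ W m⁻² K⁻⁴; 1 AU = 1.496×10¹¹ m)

T_eq ≈ 602 K

d = 0.347 AU = 5.19×10¹⁰ m.
L = 4πR_⋆²σT_⋆⁴ = 4π(1.04×10⁹)² × 5.67×10⁻⁸ × (8780)⁴ = 4.58×10²⁷ W.
S = L/(4πd²) = 1.35×10⁵ W m⁻².
Energy balance: absorbed = emitted ⇒ πR²·S(1−A) = 4πR²·σT_eq⁴, so T_eq⁴ = S(1−A)/(4σ).
T_eq = [1.35×10⁵ × 0.22 / (4 × 5.67×10⁻⁸)]^(1/4) = (1.31×10¹¹)^(1/4) = 602 K.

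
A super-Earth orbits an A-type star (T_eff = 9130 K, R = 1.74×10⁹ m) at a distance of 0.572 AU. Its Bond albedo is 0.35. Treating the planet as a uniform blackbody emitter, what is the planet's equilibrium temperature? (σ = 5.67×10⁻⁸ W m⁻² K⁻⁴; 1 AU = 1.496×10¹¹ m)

T_eq ≈ 827 K

d = 0.572 AU = 8.56×10¹⁰ m.
L = 4πR_⋆²σT_⋆⁴ = 4π(1.74×10⁹)² × 5.67×10⁻⁸ × (9130)⁴ = 1.50×10²⁸ W.
S = L/(4πd²) = 1.63×10⁵ W m⁻².
Energy balance: absorbed = emitted ⇒ πR²·S(1−A) = 4πR²·σT_eq⁴, so T_eq⁴ = S(1−A)/(4σ).
T_eq = [1.63×10⁵ × 0.65 / (4 × 5.67×10⁻⁸)]^(1/4) = (4.67×10¹¹)^(1/4) = 827 K.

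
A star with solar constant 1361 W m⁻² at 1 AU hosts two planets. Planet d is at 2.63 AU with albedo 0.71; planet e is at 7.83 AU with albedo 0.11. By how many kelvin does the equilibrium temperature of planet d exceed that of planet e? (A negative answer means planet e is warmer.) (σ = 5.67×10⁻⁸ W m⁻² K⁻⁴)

ΔT ≈ 29.3 K

T_eq = [S₀(1−A)/(4σd²)]^(1/4), so T ∝ (1−A)^(1/4) / √d.
T₁ = [1361×0.29/(4×5.67×10⁻⁸×2.63²)]^(1/4) = 125.94 K.
T₂ = [1361×0.89/(4×5.67×10⁻⁸×7.83²)]^(1/4) = 96.61 K.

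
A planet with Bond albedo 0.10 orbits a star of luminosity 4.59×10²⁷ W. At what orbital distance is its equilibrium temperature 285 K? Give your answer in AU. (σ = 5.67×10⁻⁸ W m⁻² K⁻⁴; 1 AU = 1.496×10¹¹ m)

From T_eq⁴ = L(1−A)/(16πσd²): d = √[L(1−A)/(16πσT_eq⁴)].
d = √[4.59×10²⁷ × 0.90 / (16π × 5.67×10⁻⁸ × (285)⁴)] = 4.69×10¹¹ m = 3.13 AU.

d ≈ 3.13 AU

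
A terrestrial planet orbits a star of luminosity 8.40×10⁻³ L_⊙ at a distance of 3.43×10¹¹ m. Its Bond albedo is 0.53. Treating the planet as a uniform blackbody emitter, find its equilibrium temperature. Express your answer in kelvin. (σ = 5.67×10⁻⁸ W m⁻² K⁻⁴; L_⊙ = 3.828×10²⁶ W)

L = 8.40×10⁻³ × 3.828×10²⁶ = 3.22×10²⁴ W.
Flux: S = L/(4πd²) = 3.22×10²⁴/(4π×(3.43×10¹¹)²) = 2.17 W m⁻².
Energy balance: absorbed = emitted ⇒ πR²·S(1−A) = 4πR²·σT_eq⁴, so T_eq⁴ = S(1−A)/(4σ).
T_eq = [2.17 × 0.47 / (4 × 5.67×10⁻⁸)]^(1/4) = (4.51×10⁶)^(1/4) = 46.1 K.

T_eq ≈ 46.1 K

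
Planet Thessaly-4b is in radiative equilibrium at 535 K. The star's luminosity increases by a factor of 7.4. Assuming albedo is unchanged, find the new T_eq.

T_eq ∝ L^(1/4) · d^(−1/2).
T′ = 535 × 7.4^(1/4) = 882 K.

T_eq ≈ 882 K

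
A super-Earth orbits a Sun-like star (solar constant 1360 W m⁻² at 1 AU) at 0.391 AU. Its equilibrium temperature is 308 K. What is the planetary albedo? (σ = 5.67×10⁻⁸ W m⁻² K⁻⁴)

A ≈ 0.77

Flux at 0.391 AU: S = 1360/0.391² = 8900 W m⁻².
From T_eq⁴ = S(1−A)/(4σ): 1−A = 4σT_eq⁴/S.
1−A = 4 × 5.67×10⁻⁸ × (308)⁴ / 8900 = 0.229.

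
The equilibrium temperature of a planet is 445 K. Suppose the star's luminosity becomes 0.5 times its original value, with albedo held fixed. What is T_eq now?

T_eq ∝ L^(1/4) · d^(−1/2).
T′ = 445 × 0.5^(1/4) = 374 K.

T_eq ≈ 374 K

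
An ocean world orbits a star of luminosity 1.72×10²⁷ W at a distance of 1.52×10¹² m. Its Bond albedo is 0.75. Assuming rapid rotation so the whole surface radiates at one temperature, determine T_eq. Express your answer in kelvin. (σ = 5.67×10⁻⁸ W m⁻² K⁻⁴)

Flux: S = L/(4πd²) = 1.72×10²⁷/(4π×(1.52×10¹²)²) = 59.2 W m⁻².
Energy balance: absorbed = emitted ⇒ πR²·S(1−A) = 4πR²·σT_eq⁴, so T_eq⁴ = S(1−A)/(4σ).
T_eq = [59.2 × 0.25 / (4 × 5.67×10⁻⁸)]^(1/4) = (6.53×10⁷)^(1/4) = 89.9 K.

T_eq ≈ 89.9 K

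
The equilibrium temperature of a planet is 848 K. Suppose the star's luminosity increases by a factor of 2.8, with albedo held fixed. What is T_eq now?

T_eq ≈ 1100 K

T_eq ∝ L^(1/4) · d^(−1/2).
T′ = 848 × 2.8^(1/4) = 1100 K.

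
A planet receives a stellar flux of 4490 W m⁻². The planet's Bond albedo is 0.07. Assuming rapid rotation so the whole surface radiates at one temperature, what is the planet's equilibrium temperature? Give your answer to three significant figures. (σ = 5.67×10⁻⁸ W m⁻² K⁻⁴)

T_eq ≈ 368 K

Energy balance: absorbed = emitted ⇒ πR²·S(1−A) = 4πR²·σT_eq⁴, so T_eq⁴ = S(1−A)/(4σ).
T_eq = [4490 × 0.93 / (4 × 5.67×10⁻⁸)]^(1/4) = (1.84×10¹⁰)^(1/4) = 368 K.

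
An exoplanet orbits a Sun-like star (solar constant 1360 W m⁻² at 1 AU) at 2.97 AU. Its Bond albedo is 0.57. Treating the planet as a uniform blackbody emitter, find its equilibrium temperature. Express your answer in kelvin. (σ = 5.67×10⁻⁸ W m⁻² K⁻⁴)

Flux at 2.97 AU: S = 1360/2.97² = 154 W m⁻².
Energy balance: absorbed = emitted ⇒ πR²·S(1−A) = 4πR²·σT_eq⁴, so T_eq⁴ = S(1−A)/(4σ).
T_eq = [154 × 0.43 / (4 × 5.67×10⁻⁸)]^(1/4) = (2.92×10⁸)^(1/4) = 131 K.

T_eq ≈ 131 K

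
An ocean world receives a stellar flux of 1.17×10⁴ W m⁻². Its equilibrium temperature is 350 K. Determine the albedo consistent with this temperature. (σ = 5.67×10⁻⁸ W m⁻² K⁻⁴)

A ≈ 0.71

From T_eq⁴ = S(1−A)/(4σ): 1−A = 4σT_eq⁴/S.
1−A = 4 × 5.67×10⁻⁸ × (350)⁴ / 1.17×10⁴ = 0.291.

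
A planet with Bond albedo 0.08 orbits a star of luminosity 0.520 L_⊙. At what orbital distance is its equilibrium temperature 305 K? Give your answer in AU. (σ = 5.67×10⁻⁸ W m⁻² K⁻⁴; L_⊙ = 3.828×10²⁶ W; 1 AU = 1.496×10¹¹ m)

L = 0.520 × 3.828×10²⁶ = 1.99×10²⁶ W.
From T_eq⁴ = L(1−A)/(16πσd²): d = √[L(1−A)/(16πσT_eq⁴)].
d = √[1.99×10²⁶ × 0.92 / (16π × 5.67×10⁻⁸ × (305)⁴)] = 8.62×10¹⁰ m = 0.576 AU.

d ≈ 0.576 AU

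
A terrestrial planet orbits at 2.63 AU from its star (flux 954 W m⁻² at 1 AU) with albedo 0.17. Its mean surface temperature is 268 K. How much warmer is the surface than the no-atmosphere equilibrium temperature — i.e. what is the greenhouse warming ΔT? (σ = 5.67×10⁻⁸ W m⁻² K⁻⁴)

ΔT ≈ 118.1 K

S = 954/2.63² = 137.9 W m⁻².
T_eq = [S(1−A)/(4σ)]^(1/4) = [137.9×0.83/(4×5.67×10⁻⁸)]^(1/4) = 149.9 K.
ΔT = T_surf − T_eq = 268 − 149.9.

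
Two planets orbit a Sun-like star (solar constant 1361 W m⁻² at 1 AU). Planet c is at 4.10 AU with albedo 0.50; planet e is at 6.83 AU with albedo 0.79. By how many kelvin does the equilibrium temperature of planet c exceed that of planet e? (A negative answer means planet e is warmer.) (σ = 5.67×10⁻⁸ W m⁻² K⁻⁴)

ΔT ≈ 43.5 K

T_eq = [S₀(1−A)/(4σd²)]^(1/4), so T ∝ (1−A)^(1/4) / √d.
T₁ = [1361×0.50/(4×5.67×10⁻⁸×4.10²)]^(1/4) = 115.59 K.
T₂ = [1361×0.21/(4×5.67×10⁻⁸×6.83²)]^(1/4) = 72.09 K.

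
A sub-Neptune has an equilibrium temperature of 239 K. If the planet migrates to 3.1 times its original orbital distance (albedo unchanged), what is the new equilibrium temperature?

T_eq ∝ L^(1/4) · d^(−1/2).
T′ = 239 / 3.1^(1/2) = 136 K.

T_eq ≈ 136 K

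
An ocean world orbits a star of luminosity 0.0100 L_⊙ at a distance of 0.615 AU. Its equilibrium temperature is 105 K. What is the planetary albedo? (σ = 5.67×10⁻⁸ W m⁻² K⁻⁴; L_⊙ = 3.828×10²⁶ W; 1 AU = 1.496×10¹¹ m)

A ≈ 0.23

d = 0.615 AU = 9.20×10¹⁰ m.
L = 0.0100 × 3.828×10²⁶ = 3.83×10²⁴ W.
Flux: S = L/(4πd²) = 3.83×10²⁴/(4π×(9.20×10¹⁰)²) = 36.0 W m⁻².
From T_eq⁴ = S(1−A)/(4σ): 1−A = 4σT_eq⁴/S.
1−A = 4 × 5.67×10⁻⁸ × (105)⁴ / 36.0 = 0.766.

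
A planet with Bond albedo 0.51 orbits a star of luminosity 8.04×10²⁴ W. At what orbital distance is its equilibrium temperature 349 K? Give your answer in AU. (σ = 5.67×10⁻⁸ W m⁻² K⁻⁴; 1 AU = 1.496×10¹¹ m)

d ≈ 0.0645 AU

From T_eq⁴ = L(1−A)/(16πσd²): d = √[L(1−A)/(16πσT_eq⁴)].
d = √[8.04×10²⁴ × 0.49 / (16π × 5.67×10⁻⁸ × (349)⁴)] = 9.65×10⁹ m = 0.0645 AU.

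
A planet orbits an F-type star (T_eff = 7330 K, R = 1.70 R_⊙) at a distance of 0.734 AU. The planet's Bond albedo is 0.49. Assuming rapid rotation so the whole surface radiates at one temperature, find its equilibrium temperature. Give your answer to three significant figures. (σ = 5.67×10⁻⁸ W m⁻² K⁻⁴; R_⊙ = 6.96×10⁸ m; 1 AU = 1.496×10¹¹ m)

T_eq ≈ 455 K

R_⋆ = 1.70 × 6.96×10⁸ = 1.18×10⁹ m.
d = 0.734 AU = 1.10×10¹¹ m.
L = 4πR_⋆²σT_⋆⁴ = 4π(1.18×10⁹)² × 5.67×10⁻⁸ × (7330)⁴ = 2.88×10²⁷ W.
S = L/(4πd²) = 1.90×10⁴ W m⁻².
Energy balance: absorbed = emitted ⇒ πR²·S(1−A) = 4πR²·σT_eq⁴, so T_eq⁴ = S(1−A)/(4σ).
T_eq = [1.90×10⁴ × 0.51 / (4 × 5.67×10⁻⁸)]^(1/4) = (4.27×10¹⁰)^(1/4) = 455 K.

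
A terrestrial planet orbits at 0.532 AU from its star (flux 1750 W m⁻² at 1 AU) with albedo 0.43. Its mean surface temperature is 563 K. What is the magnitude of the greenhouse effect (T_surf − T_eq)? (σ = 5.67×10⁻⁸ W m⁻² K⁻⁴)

S = 1750/0.532² = 6183 W m⁻².
T_eq = [S(1−A)/(4σ)]^(1/4) = [6183×0.57/(4×5.67×10⁻⁸)]^(1/4) = 353.1 K.
ΔT = T_surf − T_eq = 563 − 353.1.

ΔT ≈ 209.9 K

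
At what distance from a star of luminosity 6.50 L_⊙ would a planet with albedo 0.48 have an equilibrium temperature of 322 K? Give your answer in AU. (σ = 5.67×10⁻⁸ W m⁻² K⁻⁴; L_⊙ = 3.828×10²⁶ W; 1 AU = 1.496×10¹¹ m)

L = 6.50 × 3.828×10²⁶ = 2.49×10²⁷ W.
From T_eq⁴ = L(1−A)/(16πσd²): d = √[L(1−A)/(16πσT_eq⁴)].
d = √[2.49×10²⁷ × 0.52 / (16π × 5.67×10⁻⁸ × (322)⁴)] = 2.05×10¹¹ m = 1.37 AU.

d ≈ 1.37 AU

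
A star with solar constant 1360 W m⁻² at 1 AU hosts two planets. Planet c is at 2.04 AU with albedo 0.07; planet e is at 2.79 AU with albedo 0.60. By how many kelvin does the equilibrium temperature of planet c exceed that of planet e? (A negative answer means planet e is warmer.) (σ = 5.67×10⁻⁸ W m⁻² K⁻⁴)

ΔT ≈ 58.8 K

T_eq = [S₀(1−A)/(4σd²)]^(1/4), so T ∝ (1−A)^(1/4) / √d.
T₁ = [1360×0.93/(4×5.67×10⁻⁸×2.04²)]^(1/4) = 191.33 K.
T₂ = [1360×0.40/(4×5.67×10⁻⁸×2.79²)]^(1/4) = 132.49 K.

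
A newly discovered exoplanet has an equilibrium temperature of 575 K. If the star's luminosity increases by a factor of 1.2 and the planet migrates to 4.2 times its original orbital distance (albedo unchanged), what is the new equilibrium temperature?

T_eq ∝ L^(1/4) · d^(−1/2).
T′ = 575 × 1.2^(1/4) / 4.2^(1/2) = 294 K.

T_eq ≈ 294 K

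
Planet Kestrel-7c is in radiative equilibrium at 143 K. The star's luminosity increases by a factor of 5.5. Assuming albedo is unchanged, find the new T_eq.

T_eq ∝ L^(1/4) · d^(−1/2).
T′ = 143 × 5.5^(1/4) = 219 K.

T_eq ≈ 219 K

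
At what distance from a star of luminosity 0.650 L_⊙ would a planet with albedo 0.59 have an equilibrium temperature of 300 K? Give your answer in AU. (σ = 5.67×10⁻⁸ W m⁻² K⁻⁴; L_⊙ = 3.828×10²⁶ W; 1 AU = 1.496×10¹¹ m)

L = 0.650 × 3.828×10²⁶ = 2.49×10²⁶ W.
From T_eq⁴ = L(1−A)/(16πσd²): d = √[L(1−A)/(16πσT_eq⁴)].
d = √[2.49×10²⁶ × 0.41 / (16π × 5.67×10⁻⁸ × (300)⁴)] = 6.65×10¹⁰ m = 0.444 AU.

d ≈ 0.444 AU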